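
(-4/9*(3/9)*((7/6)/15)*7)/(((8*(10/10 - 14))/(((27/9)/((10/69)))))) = 0.02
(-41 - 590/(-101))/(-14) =3551/1414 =2.51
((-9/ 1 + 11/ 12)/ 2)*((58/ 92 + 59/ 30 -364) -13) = 12529393/ 8280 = 1513.21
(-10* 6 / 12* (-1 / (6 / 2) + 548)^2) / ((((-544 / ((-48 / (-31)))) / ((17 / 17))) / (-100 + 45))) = -23946725 / 102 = -234771.81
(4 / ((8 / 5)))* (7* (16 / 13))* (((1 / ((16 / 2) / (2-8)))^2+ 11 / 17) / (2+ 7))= 11515 / 3978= 2.89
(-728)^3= -385828352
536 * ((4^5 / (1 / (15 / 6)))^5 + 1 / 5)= 58933823248793600107.20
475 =475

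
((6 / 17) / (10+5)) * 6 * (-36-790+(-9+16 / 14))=-70044 / 595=-117.72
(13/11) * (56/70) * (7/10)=182/275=0.66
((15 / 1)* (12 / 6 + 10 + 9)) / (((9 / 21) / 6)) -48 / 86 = 189606 / 43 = 4409.44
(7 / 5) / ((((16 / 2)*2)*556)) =7 / 44480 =0.00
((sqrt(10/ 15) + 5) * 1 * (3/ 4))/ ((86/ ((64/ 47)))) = 8 * sqrt(6)/ 2021 + 120/ 2021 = 0.07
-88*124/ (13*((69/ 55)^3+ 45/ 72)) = -14523872000/ 44979311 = -322.90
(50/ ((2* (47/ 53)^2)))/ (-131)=-70225/ 289379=-0.24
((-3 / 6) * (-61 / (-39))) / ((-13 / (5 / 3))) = 305 / 3042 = 0.10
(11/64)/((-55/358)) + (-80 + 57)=-3859/160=-24.12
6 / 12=1 / 2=0.50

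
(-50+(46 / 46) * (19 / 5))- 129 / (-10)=-333 / 10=-33.30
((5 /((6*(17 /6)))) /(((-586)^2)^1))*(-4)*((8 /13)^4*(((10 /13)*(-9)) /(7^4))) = 1843200 /1301047293742469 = 0.00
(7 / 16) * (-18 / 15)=-21 / 40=-0.52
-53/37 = -1.43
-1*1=-1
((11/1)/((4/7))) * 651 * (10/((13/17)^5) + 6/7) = 181921173357/371293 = 489966.61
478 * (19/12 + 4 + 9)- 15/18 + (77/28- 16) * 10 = 13675/2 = 6837.50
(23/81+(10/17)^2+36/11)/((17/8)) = 8039528/4377483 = 1.84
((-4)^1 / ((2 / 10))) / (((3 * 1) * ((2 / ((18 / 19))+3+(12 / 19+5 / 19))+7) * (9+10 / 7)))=-1995 / 40588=-0.05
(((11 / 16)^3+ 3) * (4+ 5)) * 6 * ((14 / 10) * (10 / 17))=147.86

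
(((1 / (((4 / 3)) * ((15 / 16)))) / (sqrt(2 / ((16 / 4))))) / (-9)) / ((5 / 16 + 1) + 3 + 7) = -64 * sqrt(2) / 8145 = -0.01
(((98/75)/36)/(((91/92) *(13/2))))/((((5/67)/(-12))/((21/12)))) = -302036/190125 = -1.59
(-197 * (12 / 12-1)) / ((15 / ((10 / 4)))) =0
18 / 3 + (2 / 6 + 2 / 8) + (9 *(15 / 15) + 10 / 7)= 1429 / 84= 17.01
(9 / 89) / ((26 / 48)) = 216 / 1157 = 0.19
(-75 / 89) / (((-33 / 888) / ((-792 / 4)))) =-4489.89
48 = 48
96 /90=1.07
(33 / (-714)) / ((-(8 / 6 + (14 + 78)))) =33 / 66640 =0.00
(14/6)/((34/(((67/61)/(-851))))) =-469/5294922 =-0.00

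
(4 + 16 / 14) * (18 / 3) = 216 / 7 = 30.86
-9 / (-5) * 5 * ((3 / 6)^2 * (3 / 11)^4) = 729 / 58564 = 0.01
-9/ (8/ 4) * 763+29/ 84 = -288385/ 84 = -3433.15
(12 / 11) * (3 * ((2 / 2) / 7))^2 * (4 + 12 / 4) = 108 / 77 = 1.40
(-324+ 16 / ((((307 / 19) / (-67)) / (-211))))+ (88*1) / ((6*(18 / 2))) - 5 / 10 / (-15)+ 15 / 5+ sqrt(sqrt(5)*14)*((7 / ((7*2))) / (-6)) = -sqrt(14)*5^(1 / 4) / 12+ 1133895113 / 82890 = 13679.05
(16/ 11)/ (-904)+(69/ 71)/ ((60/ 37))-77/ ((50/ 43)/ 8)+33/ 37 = -172499363131/ 326536100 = -528.27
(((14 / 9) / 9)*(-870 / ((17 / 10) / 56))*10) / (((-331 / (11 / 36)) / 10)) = 625240000 / 1367361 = 457.26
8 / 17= 0.47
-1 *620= -620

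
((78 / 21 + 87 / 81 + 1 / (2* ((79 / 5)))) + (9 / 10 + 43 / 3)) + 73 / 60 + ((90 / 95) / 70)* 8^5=527374103 / 1134756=464.75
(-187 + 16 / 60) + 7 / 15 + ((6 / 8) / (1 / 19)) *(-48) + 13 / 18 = -78259 / 90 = -869.54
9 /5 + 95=484 /5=96.80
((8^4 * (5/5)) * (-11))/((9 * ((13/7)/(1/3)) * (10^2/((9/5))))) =-16.17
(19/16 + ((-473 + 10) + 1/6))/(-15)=22159/720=30.78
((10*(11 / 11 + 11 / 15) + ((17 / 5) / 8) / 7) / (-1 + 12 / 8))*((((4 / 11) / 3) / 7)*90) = 29222 / 539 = 54.22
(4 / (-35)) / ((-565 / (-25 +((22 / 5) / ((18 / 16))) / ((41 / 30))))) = -1556 / 347475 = -0.00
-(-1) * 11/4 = 11/4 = 2.75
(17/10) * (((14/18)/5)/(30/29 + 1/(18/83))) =493/10525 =0.05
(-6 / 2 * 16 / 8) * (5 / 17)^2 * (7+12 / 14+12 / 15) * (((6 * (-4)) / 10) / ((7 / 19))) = 414504 / 14161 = 29.27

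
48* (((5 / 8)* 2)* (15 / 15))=60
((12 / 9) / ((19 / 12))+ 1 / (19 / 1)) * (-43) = -731 / 19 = -38.47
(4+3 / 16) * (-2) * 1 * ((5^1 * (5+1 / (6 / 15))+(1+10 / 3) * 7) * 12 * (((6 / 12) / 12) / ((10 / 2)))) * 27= -245421 / 160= -1533.88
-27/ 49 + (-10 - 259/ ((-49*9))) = -4394/ 441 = -9.96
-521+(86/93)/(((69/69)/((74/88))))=-520.22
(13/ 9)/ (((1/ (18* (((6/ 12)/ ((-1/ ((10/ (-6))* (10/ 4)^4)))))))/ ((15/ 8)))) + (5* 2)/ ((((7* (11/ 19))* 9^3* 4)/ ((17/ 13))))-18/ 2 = 1577.92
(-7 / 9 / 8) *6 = -7 / 12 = -0.58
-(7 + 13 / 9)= -76 / 9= -8.44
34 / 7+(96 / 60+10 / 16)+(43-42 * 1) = 2263 / 280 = 8.08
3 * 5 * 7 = 105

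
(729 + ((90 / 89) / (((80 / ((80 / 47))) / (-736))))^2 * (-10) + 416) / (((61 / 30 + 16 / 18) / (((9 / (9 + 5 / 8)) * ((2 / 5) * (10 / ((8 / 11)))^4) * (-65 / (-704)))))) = -9493363891460109375 / 16492993151488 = -575599.82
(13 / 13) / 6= 1 / 6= 0.17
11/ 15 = 0.73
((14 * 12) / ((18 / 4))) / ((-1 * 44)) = -0.85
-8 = -8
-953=-953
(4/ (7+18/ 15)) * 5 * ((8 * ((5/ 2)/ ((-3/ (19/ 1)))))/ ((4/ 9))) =-695.12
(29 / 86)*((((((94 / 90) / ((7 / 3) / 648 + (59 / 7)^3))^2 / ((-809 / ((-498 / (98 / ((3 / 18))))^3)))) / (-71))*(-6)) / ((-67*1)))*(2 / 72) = -17801814045402 / 659477452624214753167542775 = -0.00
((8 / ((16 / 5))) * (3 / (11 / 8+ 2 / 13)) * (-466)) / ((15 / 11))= -1676.43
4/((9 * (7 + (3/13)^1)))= 26/423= 0.06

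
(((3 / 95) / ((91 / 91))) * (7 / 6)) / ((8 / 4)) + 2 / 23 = 921 / 8740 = 0.11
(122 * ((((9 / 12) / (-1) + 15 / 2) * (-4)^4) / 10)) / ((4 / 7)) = 184464 / 5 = 36892.80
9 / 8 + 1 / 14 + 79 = 4491 / 56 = 80.20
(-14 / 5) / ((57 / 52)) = -728 / 285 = -2.55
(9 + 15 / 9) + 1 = 35 / 3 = 11.67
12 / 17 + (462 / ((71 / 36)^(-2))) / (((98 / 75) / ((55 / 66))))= 117905951 / 102816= 1146.77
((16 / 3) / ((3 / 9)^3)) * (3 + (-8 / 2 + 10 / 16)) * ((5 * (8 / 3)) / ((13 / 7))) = -5040 / 13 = -387.69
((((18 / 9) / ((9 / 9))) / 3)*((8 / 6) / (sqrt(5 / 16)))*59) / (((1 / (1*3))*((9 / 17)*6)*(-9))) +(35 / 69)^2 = 1225 / 4761 - 16048*sqrt(5) / 3645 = -9.59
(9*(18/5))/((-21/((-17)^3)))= 265302/35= 7580.06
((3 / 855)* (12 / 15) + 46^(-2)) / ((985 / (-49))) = -0.00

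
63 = 63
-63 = -63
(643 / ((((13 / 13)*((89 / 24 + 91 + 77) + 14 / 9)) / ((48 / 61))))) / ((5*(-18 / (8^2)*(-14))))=3950592 / 26634125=0.15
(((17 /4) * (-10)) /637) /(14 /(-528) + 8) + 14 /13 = 286562 /268177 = 1.07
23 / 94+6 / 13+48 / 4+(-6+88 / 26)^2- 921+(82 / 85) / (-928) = -282400408183 / 313271920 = -901.45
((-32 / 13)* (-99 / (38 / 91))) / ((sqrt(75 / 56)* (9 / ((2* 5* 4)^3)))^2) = 11303649280000 / 513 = 22034404054.58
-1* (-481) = 481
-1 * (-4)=4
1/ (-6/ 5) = -5/ 6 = -0.83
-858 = -858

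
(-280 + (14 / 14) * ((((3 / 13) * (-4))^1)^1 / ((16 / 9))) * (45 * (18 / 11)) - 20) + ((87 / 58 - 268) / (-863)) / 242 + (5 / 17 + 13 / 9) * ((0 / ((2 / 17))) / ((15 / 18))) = -1836603781 / 5429996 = -338.23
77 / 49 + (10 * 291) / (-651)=-629 / 217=-2.90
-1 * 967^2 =-935089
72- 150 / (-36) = 457 / 6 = 76.17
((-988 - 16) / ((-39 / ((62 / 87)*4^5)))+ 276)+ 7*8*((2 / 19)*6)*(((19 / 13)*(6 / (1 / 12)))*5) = 127819540 / 3393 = 37671.54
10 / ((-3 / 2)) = -20 / 3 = -6.67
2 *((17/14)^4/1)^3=582622237229761/28346956187648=20.55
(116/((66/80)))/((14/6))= 4640/77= 60.26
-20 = -20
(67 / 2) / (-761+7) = -0.04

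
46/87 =0.53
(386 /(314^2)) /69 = 193 /3401562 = 0.00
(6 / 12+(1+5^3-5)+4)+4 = 259 / 2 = 129.50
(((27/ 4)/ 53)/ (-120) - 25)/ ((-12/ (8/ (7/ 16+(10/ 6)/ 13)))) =2756117/ 93545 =29.46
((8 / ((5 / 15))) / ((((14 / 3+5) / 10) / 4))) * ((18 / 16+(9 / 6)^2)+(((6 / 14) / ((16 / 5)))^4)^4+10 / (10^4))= 80287017531369969868123351748887017 / 239468501967495406373027027353600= 335.27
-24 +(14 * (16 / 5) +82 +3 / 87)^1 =14911 / 145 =102.83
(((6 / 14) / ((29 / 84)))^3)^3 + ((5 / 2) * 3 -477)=-13419090158004159 / 29014291951738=-462.50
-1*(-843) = 843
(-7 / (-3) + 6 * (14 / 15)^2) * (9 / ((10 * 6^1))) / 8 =567 / 4000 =0.14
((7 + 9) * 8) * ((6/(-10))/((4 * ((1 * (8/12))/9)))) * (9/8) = -1458/5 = -291.60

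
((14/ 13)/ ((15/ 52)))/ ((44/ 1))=14/ 165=0.08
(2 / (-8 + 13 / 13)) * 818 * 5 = -8180 / 7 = -1168.57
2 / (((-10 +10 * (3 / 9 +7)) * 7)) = 3 / 665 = 0.00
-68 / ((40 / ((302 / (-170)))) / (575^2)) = 1996975 / 2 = 998487.50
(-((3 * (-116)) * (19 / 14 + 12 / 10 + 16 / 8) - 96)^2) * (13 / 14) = -22523838714 / 8575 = -2626686.73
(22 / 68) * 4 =22 / 17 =1.29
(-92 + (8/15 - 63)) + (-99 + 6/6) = -3787/15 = -252.47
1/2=0.50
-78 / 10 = -39 / 5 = -7.80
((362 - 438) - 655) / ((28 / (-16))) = 2924 / 7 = 417.71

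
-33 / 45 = -0.73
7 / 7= 1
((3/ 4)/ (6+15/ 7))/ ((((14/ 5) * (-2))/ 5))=-25/ 304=-0.08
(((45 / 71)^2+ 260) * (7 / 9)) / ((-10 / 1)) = -1837759 / 90738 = -20.25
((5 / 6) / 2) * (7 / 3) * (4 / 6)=35 / 54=0.65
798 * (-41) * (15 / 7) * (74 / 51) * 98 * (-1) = 169479240 / 17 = 9969367.06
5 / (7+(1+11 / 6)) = 30 / 59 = 0.51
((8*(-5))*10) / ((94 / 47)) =-200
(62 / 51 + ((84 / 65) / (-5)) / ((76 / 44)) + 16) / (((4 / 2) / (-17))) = -2687263 / 18525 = -145.06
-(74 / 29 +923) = -26841 / 29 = -925.55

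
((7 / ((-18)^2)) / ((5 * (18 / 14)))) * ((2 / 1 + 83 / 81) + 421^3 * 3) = 222120506783 / 295245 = 752326.06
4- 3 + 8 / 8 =2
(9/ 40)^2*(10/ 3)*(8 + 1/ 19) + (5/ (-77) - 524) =-122355033/ 234080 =-522.71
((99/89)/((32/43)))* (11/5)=46827/14240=3.29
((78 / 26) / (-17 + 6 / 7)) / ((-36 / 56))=98 / 339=0.29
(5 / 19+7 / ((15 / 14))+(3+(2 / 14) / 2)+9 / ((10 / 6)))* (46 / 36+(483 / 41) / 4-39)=-446719027 / 841320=-530.97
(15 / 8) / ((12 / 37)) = 185 / 32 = 5.78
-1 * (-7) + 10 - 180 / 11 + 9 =106 / 11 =9.64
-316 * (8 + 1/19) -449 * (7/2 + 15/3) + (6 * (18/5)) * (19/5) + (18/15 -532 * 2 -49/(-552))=-1925010209/262200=-7341.76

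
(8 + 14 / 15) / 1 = 134 / 15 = 8.93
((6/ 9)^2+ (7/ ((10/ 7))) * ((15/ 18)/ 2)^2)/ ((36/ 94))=17531/ 5184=3.38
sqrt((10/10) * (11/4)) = sqrt(11)/2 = 1.66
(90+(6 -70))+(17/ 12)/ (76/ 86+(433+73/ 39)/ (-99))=25.60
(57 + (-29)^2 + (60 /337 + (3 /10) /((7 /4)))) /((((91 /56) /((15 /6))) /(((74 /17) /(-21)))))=-184495616 /644007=-286.48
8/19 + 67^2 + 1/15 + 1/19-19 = 1274104/285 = 4470.54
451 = 451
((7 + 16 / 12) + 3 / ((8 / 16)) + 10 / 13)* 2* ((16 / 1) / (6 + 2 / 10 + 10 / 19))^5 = 9557916457369600000 / 4154979618940761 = 2300.35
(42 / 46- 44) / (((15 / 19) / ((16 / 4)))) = -75316 / 345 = -218.31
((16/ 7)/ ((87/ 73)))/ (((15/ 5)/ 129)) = 50224/ 609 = 82.47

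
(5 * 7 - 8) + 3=30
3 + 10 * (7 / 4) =41 / 2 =20.50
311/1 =311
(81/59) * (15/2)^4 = 4100625/944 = 4343.88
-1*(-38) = 38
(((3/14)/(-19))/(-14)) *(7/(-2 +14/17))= -51/10640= -0.00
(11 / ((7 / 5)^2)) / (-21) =-275 / 1029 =-0.27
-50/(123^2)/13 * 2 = -100/196677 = -0.00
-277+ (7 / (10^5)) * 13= -27699909 / 100000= -277.00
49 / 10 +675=6799 / 10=679.90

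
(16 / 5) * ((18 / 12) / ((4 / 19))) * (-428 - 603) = -117534 / 5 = -23506.80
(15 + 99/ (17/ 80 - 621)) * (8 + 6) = 10318350/ 49663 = 207.77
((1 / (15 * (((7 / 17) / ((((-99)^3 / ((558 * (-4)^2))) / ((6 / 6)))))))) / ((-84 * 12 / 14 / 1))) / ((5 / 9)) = 610929 / 1388800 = 0.44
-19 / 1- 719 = -738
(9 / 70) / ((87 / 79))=237 / 2030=0.12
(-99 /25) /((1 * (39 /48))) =-1584 /325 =-4.87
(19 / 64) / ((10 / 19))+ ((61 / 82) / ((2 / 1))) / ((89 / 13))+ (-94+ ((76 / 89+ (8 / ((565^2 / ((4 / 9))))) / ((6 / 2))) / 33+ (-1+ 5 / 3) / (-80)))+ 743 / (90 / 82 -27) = -956628516455534059 / 7838093581084800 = -122.05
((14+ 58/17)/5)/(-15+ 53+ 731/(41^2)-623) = -248788/41762795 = -0.01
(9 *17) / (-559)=-153 / 559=-0.27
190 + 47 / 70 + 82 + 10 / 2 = 277.67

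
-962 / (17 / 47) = -45214 / 17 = -2659.65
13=13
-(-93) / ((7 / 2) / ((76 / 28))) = 3534 / 49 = 72.12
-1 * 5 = -5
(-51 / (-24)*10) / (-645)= -17 / 516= -0.03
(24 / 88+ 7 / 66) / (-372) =-25 / 24552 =-0.00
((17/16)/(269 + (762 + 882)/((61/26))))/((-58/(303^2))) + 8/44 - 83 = -51055684687/603833824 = -84.55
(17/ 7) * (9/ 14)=1.56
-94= -94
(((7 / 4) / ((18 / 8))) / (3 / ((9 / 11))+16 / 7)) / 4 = 49 / 1500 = 0.03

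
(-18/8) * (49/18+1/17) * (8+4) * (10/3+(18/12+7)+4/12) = -62123/68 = -913.57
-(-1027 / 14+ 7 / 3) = 2983 / 42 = 71.02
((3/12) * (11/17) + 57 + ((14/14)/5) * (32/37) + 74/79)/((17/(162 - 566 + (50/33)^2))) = -6333414584756/4599647415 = -1376.93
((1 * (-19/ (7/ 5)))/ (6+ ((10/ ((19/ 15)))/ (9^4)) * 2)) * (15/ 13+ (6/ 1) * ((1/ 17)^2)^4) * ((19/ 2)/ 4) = -6.20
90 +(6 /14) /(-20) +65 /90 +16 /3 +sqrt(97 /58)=sqrt(5626) /58 +121003 /1260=97.33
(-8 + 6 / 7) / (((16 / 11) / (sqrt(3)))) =-275 * sqrt(3) / 56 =-8.51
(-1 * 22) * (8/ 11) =-16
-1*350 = -350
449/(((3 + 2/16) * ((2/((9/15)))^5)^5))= 380432585639907/31250000000000000000000000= 0.00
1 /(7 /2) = 2 /7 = 0.29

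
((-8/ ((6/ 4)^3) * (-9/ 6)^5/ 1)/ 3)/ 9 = 0.67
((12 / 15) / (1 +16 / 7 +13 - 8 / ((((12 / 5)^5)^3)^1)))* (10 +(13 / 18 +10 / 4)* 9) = 2103058444931039232 / 1097749219074044345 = 1.92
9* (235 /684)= 235 /76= 3.09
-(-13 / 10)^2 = -169 / 100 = -1.69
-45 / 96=-0.47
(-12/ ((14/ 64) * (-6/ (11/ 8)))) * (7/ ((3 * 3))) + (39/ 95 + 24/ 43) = 395093/ 36765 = 10.75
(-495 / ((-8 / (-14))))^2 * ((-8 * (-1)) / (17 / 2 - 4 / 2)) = 12006225 / 13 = 923555.77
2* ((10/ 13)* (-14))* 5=-1400/ 13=-107.69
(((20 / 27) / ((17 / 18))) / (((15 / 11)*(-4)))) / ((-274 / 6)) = 0.00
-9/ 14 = -0.64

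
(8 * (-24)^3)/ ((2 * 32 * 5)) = -345.60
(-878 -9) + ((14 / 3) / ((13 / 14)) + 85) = -31082 / 39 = -796.97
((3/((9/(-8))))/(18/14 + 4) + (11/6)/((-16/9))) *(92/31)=-125465/27528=-4.56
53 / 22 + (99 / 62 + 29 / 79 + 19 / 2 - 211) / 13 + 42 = 20354141 / 700414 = 29.06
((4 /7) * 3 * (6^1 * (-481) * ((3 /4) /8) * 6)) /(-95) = 38961 /1330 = 29.29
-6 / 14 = -3 / 7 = -0.43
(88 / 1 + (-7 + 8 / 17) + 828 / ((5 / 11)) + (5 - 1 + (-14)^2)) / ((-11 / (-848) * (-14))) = -6890424 / 595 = -11580.54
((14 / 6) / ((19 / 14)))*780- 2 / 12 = 152861 / 114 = 1340.89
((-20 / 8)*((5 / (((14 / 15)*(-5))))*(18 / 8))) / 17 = 675 / 1904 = 0.35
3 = 3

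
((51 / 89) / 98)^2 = 2601 / 76073284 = 0.00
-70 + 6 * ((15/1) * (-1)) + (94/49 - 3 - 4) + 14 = -7403/49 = -151.08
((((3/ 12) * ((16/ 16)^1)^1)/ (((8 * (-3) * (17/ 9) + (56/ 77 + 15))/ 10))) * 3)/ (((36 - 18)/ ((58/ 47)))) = -1595/ 91838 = -0.02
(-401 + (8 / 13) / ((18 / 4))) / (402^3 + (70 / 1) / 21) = -46901 / 7600882926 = -0.00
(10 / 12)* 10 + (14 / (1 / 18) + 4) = 793 / 3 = 264.33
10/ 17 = 0.59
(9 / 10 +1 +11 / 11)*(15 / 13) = 3.35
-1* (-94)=94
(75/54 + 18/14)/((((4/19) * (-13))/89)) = -569867/6552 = -86.98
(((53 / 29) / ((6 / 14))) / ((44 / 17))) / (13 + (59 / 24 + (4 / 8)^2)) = 12614 / 120263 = 0.10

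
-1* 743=-743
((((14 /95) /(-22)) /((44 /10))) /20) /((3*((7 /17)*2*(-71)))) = 17 /39174960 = 0.00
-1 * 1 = -1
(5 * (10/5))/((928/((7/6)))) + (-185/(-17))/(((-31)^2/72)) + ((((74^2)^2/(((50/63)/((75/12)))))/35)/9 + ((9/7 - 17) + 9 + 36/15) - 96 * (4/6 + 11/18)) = 397724301935123/530625760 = 749538.25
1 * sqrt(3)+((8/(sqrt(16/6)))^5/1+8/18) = 4/9+sqrt(3)+1152 * sqrt(6) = 2823.99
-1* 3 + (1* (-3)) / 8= -27 / 8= -3.38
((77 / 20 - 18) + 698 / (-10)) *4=-1679 / 5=-335.80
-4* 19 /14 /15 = -38 /105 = -0.36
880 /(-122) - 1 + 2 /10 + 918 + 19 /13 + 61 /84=303808877 /333060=912.17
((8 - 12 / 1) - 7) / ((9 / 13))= -143 / 9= -15.89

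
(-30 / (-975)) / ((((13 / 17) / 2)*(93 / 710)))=0.61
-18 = -18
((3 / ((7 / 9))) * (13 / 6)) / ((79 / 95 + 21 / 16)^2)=135158400 / 74347567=1.82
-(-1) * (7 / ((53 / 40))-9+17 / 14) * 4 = -3714 / 371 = -10.01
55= 55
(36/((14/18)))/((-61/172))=-55728/427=-130.51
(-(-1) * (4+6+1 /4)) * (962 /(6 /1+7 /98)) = 138047 /85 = 1624.08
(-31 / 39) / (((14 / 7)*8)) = -31 / 624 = -0.05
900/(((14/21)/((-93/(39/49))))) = -2050650/13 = -157742.31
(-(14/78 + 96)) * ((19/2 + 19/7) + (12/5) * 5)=-423863/182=-2328.92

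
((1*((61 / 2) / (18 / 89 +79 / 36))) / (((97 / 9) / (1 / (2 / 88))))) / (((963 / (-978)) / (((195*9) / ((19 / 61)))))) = -450184806648720 / 1514306479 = -297287.78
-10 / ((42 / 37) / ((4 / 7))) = -5.03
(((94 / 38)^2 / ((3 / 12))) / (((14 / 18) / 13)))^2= 1068767251344 / 6385729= 167368.09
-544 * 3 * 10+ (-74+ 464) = -15930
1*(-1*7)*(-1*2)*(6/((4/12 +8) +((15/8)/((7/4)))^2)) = 49392/5575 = 8.86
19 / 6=3.17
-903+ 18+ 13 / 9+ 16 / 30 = -39736 / 45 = -883.02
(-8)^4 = 4096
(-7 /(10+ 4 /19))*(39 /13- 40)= 4921 /194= 25.37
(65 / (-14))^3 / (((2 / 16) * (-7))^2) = -2197000 / 16807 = -130.72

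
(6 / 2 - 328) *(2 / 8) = -325 / 4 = -81.25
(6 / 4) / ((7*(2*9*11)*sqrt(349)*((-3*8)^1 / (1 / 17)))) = -0.00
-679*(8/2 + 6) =-6790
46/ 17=2.71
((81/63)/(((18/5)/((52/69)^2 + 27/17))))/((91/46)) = 872575/2241603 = 0.39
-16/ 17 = -0.94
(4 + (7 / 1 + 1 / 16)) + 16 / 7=1495 / 112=13.35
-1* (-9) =9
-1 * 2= -2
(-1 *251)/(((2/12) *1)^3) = -54216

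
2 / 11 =0.18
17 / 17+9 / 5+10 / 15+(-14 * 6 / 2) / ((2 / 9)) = -2783 / 15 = -185.53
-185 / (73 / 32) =-5920 / 73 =-81.10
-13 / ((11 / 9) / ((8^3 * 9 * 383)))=-206489088 / 11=-18771735.27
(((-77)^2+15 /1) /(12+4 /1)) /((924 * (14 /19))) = 14117 /25872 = 0.55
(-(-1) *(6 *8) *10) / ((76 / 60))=7200 / 19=378.95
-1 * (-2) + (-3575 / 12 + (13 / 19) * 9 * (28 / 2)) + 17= -43937 / 228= -192.71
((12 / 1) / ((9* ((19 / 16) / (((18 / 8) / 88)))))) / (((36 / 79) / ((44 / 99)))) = 158 / 5643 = 0.03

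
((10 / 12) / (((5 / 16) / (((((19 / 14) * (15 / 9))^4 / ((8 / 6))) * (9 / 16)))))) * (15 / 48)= 9.20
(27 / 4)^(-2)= 0.02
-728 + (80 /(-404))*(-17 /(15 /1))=-727.78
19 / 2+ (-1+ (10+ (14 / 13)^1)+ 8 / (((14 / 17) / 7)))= 2277 / 26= 87.58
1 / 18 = 0.06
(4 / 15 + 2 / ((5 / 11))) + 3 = 23 / 3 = 7.67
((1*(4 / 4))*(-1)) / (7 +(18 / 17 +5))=-17 / 222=-0.08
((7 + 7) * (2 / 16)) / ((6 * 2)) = 7 / 48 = 0.15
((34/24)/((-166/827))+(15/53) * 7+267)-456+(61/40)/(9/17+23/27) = -64583261467/334675920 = -192.97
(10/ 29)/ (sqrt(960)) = sqrt(15)/ 348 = 0.01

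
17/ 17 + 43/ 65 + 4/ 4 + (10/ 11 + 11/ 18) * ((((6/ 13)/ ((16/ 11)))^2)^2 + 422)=644.20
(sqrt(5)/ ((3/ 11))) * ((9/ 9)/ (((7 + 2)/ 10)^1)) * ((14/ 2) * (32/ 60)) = 1232 * sqrt(5)/ 81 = 34.01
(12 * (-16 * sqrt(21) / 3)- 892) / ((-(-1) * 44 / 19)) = -4237 / 11- 304 * sqrt(21) / 11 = -511.83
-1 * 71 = -71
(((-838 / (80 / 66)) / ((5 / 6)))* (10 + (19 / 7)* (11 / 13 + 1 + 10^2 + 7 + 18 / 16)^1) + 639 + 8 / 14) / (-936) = 9292647023 / 34070400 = 272.75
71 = 71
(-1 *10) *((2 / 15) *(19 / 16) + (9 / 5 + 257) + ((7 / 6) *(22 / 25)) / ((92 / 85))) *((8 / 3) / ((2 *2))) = -1732.71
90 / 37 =2.43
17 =17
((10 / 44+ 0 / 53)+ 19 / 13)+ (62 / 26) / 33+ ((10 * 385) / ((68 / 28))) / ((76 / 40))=231719053 / 277134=836.13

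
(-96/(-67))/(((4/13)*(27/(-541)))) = -56264/603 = -93.31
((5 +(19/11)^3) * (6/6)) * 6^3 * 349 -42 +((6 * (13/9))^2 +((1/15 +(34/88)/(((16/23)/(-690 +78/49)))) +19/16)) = 17962392542081/23478840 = 765046.00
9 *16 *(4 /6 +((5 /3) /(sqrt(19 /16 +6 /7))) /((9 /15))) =96 +1600 *sqrt(1603) /229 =375.74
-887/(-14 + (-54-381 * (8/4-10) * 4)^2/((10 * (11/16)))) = -48785/1178647582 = -0.00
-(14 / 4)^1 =-7 / 2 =-3.50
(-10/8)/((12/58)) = -145/24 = -6.04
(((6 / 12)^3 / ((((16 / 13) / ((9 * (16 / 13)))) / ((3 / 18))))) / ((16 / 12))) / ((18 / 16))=1 / 8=0.12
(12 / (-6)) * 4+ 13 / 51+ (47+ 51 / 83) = 168767 / 4233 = 39.87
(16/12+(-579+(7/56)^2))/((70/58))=-478.63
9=9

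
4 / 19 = 0.21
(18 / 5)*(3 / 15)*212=3816 / 25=152.64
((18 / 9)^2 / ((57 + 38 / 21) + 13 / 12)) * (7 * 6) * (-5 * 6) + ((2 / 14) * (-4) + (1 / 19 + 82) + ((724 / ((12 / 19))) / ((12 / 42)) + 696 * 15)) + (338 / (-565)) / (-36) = 5462703800999 / 378054495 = 14449.51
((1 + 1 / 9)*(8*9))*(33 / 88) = 30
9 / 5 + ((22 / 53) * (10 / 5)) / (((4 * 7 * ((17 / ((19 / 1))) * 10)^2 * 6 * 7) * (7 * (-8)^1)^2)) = 2541965211011 / 1412202892800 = 1.80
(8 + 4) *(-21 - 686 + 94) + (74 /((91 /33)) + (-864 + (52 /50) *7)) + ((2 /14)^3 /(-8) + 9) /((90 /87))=-43754482501 /5350800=-8177.19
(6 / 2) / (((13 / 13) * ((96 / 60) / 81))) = 1215 / 8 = 151.88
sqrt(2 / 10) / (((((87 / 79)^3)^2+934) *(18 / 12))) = 486174911042 *sqrt(5) / 3412159644864345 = 0.00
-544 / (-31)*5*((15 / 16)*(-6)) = -15300 / 31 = -493.55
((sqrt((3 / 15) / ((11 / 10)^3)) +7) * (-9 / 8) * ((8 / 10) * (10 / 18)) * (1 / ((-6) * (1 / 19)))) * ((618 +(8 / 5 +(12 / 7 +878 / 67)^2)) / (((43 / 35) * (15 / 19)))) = 10120.53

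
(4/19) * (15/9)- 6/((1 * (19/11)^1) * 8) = -1/12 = -0.08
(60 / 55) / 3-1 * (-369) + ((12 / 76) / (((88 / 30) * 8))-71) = 1995501 / 6688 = 298.37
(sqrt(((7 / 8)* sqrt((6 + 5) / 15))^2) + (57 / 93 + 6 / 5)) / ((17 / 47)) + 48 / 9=329* sqrt(165) / 2040 + 81781 / 7905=12.42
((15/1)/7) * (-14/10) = -3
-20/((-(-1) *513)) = -20/513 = -0.04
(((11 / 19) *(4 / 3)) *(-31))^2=1860496 / 3249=572.64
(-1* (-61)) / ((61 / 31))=31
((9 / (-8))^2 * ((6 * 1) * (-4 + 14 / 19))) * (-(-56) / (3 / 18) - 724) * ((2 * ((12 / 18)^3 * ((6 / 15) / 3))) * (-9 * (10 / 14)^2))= -3247560 / 931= -3488.25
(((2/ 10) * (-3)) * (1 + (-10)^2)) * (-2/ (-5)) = -606/ 25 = -24.24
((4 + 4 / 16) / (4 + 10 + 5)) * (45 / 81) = 85 / 684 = 0.12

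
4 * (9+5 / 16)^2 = 346.89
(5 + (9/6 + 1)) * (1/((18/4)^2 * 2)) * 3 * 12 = 6.67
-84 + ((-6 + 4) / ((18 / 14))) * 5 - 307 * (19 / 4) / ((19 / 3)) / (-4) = -4927 / 144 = -34.22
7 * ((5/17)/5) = 0.41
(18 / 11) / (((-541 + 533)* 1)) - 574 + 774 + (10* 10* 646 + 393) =2868483 / 44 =65192.80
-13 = -13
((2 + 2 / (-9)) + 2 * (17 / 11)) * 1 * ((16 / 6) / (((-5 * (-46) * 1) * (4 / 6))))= 964 / 11385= 0.08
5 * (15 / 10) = 15 / 2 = 7.50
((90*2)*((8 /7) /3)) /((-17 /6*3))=-960 /119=-8.07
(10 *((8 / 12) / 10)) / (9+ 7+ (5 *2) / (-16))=16 / 369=0.04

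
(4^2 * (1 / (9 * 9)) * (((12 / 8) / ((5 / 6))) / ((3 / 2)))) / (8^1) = 4 / 135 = 0.03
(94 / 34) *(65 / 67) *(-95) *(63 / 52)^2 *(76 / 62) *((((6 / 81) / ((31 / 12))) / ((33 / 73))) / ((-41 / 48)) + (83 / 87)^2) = -16546833880045875 / 43177052202856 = -383.23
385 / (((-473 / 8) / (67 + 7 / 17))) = -438.96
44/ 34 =22/ 17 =1.29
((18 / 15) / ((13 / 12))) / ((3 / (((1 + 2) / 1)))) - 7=-5.89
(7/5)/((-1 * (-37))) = 7/185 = 0.04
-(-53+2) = 51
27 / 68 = 0.40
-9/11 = -0.82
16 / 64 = 1 / 4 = 0.25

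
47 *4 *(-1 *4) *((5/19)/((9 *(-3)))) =3760/513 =7.33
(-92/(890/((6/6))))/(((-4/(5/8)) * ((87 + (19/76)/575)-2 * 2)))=13225/67960756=0.00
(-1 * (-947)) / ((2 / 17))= 16099 / 2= 8049.50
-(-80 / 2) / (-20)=-2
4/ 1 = 4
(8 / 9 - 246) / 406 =-0.60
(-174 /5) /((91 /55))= -1914 /91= -21.03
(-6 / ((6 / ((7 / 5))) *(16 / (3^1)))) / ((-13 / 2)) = 21 / 520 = 0.04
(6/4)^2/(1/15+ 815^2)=135/39853504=0.00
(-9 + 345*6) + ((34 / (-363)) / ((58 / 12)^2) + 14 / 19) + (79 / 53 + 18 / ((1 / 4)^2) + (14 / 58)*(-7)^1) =240764539603 / 102473327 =2349.53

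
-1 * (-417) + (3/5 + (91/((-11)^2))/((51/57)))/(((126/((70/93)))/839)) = 730383277/1721709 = 424.22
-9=-9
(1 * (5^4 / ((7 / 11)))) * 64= 440000 / 7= 62857.14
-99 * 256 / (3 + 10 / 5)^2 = -1013.76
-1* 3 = -3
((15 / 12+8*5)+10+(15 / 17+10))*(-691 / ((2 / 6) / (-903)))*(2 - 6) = -7908857775 / 17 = -465226927.94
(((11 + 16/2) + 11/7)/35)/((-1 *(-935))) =144/229075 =0.00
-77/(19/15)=-60.79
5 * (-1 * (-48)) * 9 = 2160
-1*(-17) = 17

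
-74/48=-37/24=-1.54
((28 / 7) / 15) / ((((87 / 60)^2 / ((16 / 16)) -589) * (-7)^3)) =320 / 241567011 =0.00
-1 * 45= -45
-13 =-13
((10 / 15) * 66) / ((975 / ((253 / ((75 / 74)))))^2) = 15422584496 / 5347265625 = 2.88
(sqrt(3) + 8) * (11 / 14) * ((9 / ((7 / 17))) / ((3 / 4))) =1122 * sqrt(3) / 49 + 8976 / 49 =222.84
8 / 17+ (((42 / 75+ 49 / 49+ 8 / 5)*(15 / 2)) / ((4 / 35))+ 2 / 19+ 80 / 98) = 26433265 / 126616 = 208.77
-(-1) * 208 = 208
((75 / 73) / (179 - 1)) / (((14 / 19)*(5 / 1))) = 285 / 181916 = 0.00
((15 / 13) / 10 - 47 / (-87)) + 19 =44461 / 2262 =19.66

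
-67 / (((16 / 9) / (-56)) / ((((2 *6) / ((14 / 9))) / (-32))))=-16281 / 32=-508.78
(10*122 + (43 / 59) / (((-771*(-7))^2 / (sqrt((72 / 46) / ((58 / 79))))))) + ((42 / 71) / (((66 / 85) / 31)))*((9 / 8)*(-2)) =43*sqrt(105386) / 382086265659 + 3645275 / 3124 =1166.86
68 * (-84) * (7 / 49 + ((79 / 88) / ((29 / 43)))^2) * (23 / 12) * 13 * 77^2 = -1615714195.21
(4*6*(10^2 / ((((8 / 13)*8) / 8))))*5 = 19500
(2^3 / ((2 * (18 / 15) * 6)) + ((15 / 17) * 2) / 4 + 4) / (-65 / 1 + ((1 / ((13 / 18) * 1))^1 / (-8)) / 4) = -159016 / 2069937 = -0.08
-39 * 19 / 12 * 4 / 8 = -247 / 8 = -30.88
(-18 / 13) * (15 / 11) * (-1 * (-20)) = -5400 / 143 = -37.76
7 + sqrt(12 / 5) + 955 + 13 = 2* sqrt(15) / 5 + 975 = 976.55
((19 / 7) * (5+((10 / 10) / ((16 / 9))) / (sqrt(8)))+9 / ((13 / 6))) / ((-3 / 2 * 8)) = -1613 / 1092- 57 * sqrt(2) / 1792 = -1.52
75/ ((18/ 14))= 175/ 3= 58.33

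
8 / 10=4 / 5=0.80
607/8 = 75.88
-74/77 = -0.96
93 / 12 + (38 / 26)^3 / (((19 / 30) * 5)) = 76771 / 8788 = 8.74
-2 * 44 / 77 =-8 / 7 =-1.14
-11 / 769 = -0.01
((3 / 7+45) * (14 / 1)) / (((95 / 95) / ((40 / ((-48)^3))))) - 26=-30217 / 1152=-26.23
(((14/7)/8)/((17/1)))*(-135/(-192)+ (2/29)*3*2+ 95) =178393/126208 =1.41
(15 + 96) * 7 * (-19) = -14763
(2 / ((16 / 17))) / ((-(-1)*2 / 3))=3.19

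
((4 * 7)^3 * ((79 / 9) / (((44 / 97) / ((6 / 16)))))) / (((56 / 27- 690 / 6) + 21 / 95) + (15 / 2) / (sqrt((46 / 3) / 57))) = -1621.44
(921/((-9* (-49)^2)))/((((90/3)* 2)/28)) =-307/15435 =-0.02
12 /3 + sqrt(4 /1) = 6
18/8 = 9/4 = 2.25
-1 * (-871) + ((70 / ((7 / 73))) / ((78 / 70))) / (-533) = 18079927 / 20787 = 869.77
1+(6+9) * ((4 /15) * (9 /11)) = 47 /11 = 4.27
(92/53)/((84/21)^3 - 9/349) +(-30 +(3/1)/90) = -1062851329/35499930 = -29.94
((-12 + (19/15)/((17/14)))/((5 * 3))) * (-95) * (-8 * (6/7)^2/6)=-849376/12495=-67.98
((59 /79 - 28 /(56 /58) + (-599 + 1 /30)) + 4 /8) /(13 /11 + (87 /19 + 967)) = -155216567 /240918795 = -0.64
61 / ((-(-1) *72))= 61 / 72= 0.85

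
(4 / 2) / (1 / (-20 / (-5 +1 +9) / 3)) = -8 / 3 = -2.67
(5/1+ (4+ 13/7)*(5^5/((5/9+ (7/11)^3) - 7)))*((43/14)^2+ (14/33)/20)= -27925.14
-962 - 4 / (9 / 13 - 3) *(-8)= -14638 / 15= -975.87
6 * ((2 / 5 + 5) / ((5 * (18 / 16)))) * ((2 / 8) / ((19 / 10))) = 0.76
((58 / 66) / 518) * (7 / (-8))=-29 / 19536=-0.00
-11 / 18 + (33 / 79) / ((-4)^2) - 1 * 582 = -6627487 / 11376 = -582.59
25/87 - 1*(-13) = 1156/87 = 13.29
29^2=841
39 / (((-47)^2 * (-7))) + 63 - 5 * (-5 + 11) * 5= -1345320 / 15463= -87.00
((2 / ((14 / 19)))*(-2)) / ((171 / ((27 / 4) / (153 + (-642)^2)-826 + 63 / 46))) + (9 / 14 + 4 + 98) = 950174342 / 7375893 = 128.82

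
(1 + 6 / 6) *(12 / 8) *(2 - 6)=-12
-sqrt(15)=-3.87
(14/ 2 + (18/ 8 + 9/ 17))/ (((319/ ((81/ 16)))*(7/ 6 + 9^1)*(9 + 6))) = 10773/ 10585696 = 0.00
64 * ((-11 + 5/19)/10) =-6528/95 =-68.72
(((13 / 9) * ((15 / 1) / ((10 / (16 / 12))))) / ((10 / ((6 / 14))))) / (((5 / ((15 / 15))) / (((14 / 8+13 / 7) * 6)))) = 1313 / 2450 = 0.54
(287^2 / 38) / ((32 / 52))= 1070797 / 304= 3522.36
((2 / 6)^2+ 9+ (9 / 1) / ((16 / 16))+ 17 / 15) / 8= 433 / 180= 2.41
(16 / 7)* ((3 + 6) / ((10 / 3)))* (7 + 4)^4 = 3162456 / 35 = 90355.89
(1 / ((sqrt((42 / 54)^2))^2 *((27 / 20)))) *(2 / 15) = 8 / 49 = 0.16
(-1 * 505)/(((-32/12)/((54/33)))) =13635/44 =309.89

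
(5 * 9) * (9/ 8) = 405/ 8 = 50.62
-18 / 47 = -0.38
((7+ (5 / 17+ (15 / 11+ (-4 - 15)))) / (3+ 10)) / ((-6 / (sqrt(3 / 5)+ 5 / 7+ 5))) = 0.86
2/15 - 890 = -13348/15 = -889.87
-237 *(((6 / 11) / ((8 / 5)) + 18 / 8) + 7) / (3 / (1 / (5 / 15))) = -50007 / 22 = -2273.05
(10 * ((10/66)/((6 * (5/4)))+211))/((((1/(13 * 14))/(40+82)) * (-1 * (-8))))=579829705/99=5856865.71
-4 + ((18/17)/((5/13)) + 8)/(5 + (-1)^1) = -223/170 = -1.31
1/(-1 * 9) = -1/9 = -0.11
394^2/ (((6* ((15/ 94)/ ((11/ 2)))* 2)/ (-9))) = -20064253/ 5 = -4012850.60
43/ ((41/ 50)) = 2150/ 41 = 52.44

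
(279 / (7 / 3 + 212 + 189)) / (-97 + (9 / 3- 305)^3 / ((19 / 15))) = -0.00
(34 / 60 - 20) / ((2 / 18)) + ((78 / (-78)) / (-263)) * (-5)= -174.92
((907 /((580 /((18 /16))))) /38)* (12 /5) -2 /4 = -85711 /220400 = -0.39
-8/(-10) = 4/5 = 0.80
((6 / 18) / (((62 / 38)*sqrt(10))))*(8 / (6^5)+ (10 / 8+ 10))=0.73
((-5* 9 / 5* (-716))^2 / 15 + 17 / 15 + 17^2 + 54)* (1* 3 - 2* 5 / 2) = -5537373.07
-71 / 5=-14.20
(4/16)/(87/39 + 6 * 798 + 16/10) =65/1245876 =0.00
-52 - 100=-152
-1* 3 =-3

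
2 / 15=0.13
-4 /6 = -2 /3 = -0.67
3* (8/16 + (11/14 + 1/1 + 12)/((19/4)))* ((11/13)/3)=9955/3458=2.88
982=982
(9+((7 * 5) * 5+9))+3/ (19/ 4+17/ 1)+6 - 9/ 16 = 92139/ 464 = 198.58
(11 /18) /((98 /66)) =121 /294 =0.41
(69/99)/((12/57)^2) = 8303/528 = 15.73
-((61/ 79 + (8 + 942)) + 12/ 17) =-1277835/ 1343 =-951.48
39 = 39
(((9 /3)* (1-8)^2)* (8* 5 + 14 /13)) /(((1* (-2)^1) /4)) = -12076.62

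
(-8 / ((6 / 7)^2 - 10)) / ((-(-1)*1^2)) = 0.86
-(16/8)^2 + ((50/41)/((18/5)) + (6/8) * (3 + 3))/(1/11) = 36329/738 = 49.23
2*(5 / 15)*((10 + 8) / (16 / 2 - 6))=6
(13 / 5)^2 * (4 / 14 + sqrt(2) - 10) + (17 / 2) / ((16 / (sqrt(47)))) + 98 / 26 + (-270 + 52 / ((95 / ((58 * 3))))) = -223.46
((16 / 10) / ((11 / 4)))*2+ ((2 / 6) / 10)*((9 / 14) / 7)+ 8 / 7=24897 / 10780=2.31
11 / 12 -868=-10405 / 12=-867.08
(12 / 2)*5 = 30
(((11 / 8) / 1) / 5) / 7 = 11 / 280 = 0.04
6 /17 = 0.35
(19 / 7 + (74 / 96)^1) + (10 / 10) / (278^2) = 22624975 / 6491856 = 3.49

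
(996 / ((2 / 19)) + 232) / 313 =9694 / 313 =30.97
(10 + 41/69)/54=731/3726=0.20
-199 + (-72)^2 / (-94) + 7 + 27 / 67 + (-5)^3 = -1170628 / 3149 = -371.75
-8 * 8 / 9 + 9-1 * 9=-64 / 9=-7.11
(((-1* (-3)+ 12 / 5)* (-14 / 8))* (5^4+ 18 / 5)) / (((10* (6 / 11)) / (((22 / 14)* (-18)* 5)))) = 30804543 / 200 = 154022.72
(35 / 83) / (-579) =-35 / 48057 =-0.00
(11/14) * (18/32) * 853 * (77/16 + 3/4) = 7515783/3584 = 2097.04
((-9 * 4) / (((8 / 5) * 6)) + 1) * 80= -220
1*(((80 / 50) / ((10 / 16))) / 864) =2 / 675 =0.00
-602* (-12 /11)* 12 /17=86688 /187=463.57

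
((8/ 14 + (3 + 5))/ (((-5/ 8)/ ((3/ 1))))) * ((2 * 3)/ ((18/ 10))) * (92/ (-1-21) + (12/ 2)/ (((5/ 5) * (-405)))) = 398848/ 693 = 575.54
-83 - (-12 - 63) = -8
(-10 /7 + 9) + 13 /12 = 727 /84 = 8.65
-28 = -28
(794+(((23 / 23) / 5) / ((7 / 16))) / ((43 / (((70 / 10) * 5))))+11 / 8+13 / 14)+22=1971371 / 2408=818.68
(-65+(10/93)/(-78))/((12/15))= -294700/3627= -81.25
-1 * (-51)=51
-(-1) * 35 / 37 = 35 / 37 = 0.95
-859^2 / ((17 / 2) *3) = -1475762 / 51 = -28936.51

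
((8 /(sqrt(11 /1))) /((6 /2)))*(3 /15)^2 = 8*sqrt(11) /825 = 0.03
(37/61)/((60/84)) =259/305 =0.85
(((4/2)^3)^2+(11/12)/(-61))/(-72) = -46837/52704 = -0.89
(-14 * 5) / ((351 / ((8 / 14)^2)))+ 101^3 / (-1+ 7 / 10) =-8438165350 / 2457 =-3434336.73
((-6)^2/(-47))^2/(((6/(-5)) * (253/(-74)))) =79920/558877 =0.14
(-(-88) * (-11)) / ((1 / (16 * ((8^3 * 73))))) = -578879488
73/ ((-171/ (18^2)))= -2628/ 19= -138.32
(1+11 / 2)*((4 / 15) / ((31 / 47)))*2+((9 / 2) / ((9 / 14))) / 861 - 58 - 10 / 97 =-32571839 / 616435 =-52.84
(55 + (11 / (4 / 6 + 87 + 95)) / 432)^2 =18837084309241 / 6227103744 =3025.02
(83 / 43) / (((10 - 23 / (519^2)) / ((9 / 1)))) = 201212667 / 115824241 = 1.74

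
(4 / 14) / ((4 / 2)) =1 / 7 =0.14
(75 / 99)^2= 0.57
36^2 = 1296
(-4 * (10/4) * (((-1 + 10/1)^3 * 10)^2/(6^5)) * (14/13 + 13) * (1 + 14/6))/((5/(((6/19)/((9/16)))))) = -88938000/247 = -360072.87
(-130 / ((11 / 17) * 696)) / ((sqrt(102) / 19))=-1235 * sqrt(102) / 22968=-0.54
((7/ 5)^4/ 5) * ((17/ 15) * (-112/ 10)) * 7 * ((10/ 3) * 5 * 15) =-32000528/ 1875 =-17066.95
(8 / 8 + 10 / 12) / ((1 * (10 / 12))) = 11 / 5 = 2.20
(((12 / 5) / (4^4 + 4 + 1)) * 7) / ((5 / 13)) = 364 / 2175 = 0.17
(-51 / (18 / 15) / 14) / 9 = -85 / 252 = -0.34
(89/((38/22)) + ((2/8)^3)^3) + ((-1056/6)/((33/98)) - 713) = -17693671367/14942208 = -1184.14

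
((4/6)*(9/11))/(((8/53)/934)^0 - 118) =-2/429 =-0.00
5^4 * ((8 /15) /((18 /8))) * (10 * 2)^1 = 80000 /27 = 2962.96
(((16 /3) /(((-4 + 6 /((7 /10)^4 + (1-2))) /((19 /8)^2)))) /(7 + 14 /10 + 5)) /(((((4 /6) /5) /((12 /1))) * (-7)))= 22860325 /9421272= 2.43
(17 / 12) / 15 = 17 / 180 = 0.09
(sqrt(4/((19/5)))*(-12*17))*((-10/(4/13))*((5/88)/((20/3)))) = 9945*sqrt(95)/1672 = 57.97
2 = 2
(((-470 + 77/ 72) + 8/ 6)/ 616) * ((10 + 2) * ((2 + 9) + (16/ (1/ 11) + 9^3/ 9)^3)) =-142870998217/ 924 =-154622292.44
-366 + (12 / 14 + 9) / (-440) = -1127349 / 3080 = -366.02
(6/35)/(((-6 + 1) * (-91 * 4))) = 3/31850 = 0.00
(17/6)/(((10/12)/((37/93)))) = 629/465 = 1.35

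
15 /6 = 5 /2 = 2.50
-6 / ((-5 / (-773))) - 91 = -5093 / 5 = -1018.60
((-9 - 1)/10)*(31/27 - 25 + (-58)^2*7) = -635152/27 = -23524.15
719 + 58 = 777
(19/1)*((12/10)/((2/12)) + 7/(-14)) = 1273/10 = 127.30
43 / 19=2.26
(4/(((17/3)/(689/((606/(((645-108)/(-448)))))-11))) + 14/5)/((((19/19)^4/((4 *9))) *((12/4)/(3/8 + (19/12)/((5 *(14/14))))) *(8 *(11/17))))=-945975319/99545600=-9.50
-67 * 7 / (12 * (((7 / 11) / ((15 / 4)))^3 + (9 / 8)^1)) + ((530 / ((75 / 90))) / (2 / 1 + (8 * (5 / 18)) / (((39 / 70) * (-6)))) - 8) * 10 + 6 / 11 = 1459822857114088 / 313996462153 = 4649.17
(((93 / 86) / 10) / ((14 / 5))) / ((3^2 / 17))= 527 / 7224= 0.07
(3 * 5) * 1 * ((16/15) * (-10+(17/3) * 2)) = 64/3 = 21.33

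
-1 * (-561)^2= -314721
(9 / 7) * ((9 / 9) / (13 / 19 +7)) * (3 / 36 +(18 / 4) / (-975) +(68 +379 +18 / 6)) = 100052499 / 1328600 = 75.31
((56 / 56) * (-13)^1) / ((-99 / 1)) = 13 / 99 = 0.13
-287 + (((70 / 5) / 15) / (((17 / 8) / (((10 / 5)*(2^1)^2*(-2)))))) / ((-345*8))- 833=-98531776 / 87975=-1120.00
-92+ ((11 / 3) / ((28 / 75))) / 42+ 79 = -15013 / 1176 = -12.77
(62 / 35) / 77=62 / 2695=0.02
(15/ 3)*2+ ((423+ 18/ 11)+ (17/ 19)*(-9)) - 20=84976/ 209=406.58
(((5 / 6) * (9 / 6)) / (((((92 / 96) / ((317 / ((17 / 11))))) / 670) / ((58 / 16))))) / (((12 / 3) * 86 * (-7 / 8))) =-508143075 / 235382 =-2158.80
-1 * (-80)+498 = 578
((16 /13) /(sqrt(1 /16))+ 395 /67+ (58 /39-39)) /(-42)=34876 /54873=0.64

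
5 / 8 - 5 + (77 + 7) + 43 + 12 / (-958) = 469851 / 3832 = 122.61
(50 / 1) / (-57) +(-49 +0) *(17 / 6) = -5309 / 38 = -139.71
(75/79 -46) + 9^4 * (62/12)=5348845/158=33853.45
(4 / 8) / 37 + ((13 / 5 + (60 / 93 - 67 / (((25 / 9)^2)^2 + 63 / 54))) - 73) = -70.85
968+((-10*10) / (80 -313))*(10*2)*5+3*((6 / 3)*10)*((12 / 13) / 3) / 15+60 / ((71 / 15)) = 220397900 / 215059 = 1024.83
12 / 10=6 / 5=1.20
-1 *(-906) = 906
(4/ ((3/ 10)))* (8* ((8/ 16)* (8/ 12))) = 320/ 9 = 35.56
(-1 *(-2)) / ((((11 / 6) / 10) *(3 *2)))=20 / 11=1.82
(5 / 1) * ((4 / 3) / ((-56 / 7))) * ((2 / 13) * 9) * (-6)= 6.92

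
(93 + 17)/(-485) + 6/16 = 115/776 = 0.15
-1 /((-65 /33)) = 33 /65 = 0.51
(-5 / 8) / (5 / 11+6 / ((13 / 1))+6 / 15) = -3575 / 7528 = -0.47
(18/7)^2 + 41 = 2333/49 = 47.61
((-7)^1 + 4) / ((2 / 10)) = -15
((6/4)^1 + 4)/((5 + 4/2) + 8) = 11/30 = 0.37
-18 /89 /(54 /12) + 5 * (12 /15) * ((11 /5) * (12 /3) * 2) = 31308 /445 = 70.36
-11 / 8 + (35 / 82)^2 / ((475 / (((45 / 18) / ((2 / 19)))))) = -36737 / 26896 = -1.37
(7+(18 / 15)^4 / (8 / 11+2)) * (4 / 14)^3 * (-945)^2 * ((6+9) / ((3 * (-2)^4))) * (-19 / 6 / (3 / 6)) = -319905.33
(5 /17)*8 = 40 /17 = 2.35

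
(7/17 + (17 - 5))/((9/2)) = 422/153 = 2.76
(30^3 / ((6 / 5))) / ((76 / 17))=95625 / 19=5032.89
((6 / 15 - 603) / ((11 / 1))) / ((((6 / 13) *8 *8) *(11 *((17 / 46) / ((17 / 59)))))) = -900887 / 6853440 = -0.13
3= 3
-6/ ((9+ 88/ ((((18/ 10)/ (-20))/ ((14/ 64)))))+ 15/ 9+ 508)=-54/ 2743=-0.02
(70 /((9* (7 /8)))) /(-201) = -80 /1809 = -0.04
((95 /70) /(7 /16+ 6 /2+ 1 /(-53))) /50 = 0.01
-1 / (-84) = 1 / 84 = 0.01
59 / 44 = 1.34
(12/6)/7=2/7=0.29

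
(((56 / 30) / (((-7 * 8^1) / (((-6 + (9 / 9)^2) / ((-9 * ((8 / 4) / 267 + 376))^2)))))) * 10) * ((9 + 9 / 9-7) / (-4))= -0.00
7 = 7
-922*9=-8298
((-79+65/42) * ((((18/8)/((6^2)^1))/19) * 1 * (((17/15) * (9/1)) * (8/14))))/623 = -55301/23200520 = -0.00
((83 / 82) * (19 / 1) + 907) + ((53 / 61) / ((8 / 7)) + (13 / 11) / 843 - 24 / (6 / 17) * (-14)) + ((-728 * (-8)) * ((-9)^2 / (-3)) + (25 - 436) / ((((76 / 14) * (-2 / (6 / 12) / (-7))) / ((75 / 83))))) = -22747022198795195 / 146293704084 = -155488.73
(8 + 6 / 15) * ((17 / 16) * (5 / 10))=357 / 80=4.46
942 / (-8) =-471 / 4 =-117.75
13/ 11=1.18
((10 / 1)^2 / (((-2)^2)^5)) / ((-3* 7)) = -25 / 5376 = -0.00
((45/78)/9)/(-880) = -1/13728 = -0.00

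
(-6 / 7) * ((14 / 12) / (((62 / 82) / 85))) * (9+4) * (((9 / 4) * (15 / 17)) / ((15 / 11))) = -263835 / 124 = -2127.70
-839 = -839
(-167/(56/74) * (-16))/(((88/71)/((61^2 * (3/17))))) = 1870629.70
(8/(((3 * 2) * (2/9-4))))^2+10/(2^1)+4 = 2637/289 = 9.12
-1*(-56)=56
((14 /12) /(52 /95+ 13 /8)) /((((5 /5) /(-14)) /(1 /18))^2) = 130340 /401193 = 0.32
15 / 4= 3.75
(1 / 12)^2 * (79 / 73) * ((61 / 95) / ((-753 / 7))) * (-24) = 33733 / 31332330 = 0.00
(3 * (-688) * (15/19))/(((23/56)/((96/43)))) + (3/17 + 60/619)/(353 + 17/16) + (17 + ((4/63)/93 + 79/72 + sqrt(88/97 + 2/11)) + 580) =-10085143289796287077/1221052695203880 + sqrt(1239854)/1067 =-8258.34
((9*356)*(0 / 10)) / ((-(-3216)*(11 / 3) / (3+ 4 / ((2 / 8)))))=0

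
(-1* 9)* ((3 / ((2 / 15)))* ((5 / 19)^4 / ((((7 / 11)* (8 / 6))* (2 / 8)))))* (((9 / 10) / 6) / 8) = -0.09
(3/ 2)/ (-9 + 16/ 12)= -9/ 46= -0.20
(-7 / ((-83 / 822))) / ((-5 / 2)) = -11508 / 415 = -27.73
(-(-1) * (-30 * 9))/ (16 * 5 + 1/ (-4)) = -1080/ 319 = -3.39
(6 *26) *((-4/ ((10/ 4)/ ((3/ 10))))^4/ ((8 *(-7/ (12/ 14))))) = -2426112/ 19140625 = -0.13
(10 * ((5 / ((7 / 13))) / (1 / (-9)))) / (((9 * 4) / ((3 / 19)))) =-3.67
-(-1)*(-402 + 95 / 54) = -400.24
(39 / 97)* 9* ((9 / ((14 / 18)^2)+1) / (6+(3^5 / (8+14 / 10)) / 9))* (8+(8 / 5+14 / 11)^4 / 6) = 757552824005952 / 6045515966875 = 125.31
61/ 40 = 1.52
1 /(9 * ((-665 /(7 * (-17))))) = 17 /855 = 0.02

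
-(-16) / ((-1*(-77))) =16 / 77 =0.21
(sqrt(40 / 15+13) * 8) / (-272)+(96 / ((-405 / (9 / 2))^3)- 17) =-516379 / 30375- sqrt(141) / 102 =-17.12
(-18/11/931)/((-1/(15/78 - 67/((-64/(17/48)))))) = 67461/68164096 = 0.00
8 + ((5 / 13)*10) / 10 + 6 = 187 / 13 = 14.38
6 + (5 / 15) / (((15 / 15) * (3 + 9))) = 217 / 36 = 6.03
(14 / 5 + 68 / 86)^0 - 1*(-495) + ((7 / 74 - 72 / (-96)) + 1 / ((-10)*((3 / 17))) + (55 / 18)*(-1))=3284861 / 6660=493.22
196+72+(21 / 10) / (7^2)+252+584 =77283 / 70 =1104.04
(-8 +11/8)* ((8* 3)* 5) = -795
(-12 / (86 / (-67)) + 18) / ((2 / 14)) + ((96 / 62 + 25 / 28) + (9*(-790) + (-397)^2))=5624461169 / 37324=150692.88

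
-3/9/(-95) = 1/285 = 0.00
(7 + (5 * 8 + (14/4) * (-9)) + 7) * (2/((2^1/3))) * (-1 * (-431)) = 58185/2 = 29092.50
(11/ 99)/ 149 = 1/ 1341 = 0.00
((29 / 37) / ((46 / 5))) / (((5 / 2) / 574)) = 16646 / 851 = 19.56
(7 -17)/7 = -10/7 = -1.43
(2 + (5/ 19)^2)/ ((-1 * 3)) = -249/ 361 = -0.69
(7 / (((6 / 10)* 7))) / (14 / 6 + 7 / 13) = 65 / 112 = 0.58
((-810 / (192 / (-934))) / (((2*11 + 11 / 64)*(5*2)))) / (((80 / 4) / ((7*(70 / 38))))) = 205947 / 17974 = 11.46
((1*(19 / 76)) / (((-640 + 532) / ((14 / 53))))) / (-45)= 7 / 515160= 0.00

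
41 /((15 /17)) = 697 /15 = 46.47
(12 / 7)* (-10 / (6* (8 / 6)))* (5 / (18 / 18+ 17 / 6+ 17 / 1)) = -18 / 35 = -0.51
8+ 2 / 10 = 41 / 5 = 8.20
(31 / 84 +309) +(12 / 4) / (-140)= 64963 / 210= 309.35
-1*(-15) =15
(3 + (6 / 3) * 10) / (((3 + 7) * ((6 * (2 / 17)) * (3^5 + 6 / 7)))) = 2737 / 204840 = 0.01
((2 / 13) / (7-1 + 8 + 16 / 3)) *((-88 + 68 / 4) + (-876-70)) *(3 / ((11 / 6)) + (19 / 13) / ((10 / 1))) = -7776999 / 539110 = -14.43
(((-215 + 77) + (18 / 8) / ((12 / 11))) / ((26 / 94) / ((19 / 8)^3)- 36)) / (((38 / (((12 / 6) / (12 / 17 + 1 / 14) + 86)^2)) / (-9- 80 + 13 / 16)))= -139809678147061731 / 2032476015104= -68787.86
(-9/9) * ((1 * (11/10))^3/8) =-1331/8000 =-0.17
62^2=3844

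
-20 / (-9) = 20 / 9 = 2.22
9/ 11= 0.82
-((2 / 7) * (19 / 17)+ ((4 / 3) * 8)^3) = -3900418 / 3213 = -1213.95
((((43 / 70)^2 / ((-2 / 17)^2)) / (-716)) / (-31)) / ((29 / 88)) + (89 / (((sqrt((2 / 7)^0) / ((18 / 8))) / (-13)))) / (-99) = 456219370331 / 17347283800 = 26.30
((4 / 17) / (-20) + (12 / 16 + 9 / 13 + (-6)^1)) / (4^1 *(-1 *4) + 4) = 20197 / 53040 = 0.38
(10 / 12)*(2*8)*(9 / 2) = 60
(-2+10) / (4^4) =1 / 32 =0.03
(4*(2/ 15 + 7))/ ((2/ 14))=2996/ 15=199.73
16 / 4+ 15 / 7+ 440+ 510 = 6693 / 7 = 956.14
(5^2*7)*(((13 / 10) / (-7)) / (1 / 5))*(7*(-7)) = 15925 / 2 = 7962.50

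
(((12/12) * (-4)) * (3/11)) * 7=-84/11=-7.64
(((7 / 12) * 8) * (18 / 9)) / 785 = 28 / 2355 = 0.01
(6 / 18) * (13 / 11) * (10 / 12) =65 / 198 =0.33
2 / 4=1 / 2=0.50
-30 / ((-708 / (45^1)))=225 / 118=1.91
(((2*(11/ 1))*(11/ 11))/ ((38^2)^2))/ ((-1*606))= -11/ 631796208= -0.00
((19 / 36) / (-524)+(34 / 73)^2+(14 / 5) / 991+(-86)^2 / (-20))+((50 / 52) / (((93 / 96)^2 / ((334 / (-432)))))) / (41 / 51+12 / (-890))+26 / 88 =-90939049789124356198493 / 245590078247129156112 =-370.29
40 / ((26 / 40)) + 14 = 982 / 13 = 75.54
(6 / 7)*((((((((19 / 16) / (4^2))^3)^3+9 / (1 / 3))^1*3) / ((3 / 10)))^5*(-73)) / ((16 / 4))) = -23062766200797387533043331335358762978067385377003595649443820150940028350372417073324473037276446405155291960620751153125 / 1027487379963552037201647761095334949476861115147389943434439800045341448487641194015368311793336307576471552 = -22445790235998.32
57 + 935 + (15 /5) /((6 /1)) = 1985 /2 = 992.50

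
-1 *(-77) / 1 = 77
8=8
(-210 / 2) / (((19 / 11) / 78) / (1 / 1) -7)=90090 / 5987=15.05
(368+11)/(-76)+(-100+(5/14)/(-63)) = -3518929/33516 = -104.99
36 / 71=0.51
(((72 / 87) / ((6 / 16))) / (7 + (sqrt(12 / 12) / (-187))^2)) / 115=139876 / 51022165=0.00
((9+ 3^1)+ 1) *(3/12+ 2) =117/4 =29.25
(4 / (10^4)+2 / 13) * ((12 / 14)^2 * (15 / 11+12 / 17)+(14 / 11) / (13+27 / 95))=3603590037 / 14454632500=0.25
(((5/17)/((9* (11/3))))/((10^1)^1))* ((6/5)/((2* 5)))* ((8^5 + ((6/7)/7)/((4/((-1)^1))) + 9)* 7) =292013/11900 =24.54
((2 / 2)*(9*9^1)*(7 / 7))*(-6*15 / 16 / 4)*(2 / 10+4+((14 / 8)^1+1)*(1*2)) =-70713 / 64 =-1104.89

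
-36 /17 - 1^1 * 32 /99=-4108 /1683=-2.44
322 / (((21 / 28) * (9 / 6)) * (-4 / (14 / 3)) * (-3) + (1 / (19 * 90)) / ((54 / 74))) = 208134360 / 1870403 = 111.28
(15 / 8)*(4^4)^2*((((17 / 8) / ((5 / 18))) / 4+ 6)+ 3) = 1340928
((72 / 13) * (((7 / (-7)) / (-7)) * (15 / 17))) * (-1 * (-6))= 6480 / 1547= 4.19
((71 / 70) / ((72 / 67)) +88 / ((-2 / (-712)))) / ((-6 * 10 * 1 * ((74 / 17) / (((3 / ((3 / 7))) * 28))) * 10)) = -18789847363 / 7992000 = -2351.08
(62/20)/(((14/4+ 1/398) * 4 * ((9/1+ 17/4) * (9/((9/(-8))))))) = -6169/2955280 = -0.00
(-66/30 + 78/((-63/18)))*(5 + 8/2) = -7713/35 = -220.37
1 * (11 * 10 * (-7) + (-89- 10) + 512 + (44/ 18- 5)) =-3236/ 9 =-359.56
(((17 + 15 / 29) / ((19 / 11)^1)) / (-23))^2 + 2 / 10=316733649 / 803024645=0.39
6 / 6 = 1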